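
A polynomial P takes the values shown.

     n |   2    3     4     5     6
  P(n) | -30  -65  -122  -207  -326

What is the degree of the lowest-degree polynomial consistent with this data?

3

Forward differences of the values at n = 2, 3, 4, 5, 6:
  P  : -30  -65  -122  -207  -326
  Δ  : -35  -57  -85  -119
  Δ^2: -22  -28  -34
  Δ^3: -6  -6
  Δ^4: 0
The third differences are constant (-6) and nonzero, while all higher differences vanish, so the minimal degree is 3.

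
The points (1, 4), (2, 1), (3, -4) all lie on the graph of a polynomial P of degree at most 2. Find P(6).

-31

Write P(x) = ax^2 + bx + c. Substituting each data point gives a linear system:
  a + b + c = 4
  4a + 2b + c = 1
  9a + 3b + c = -4
Solving the system yields a = -1, b = 0, c = 5.
So P(x) = -x² + 5.
Then P(6) = -31.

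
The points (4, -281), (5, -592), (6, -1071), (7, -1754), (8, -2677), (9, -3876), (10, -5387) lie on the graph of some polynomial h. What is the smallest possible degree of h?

Forward differences of the values at s = 4, 5, 6, 7, 8, 9, 10:
  h  : -281  -592  -1071  -1754  -2677  -3876  -5387
  Δ  : -311  -479  -683  -923  -1199  -1511
  Δ^2: -168  -204  -240  -276  -312
  Δ^3: -36  -36  -36  -36
  Δ^4: 0  0  0
  Δ^5: 0  0
  Δ^6: 0
The third differences are constant (-36) and nonzero, while all higher differences vanish, so the minimal degree is 3.

3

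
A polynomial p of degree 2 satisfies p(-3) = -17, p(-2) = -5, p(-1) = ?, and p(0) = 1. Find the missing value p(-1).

1

The 3 known points determine the degree-2 polynomial uniquely.
Write p(x) = ax^2 + bx + c. Substituting each data point gives a linear system:
  9a - 3b + c = -17
  4a - 2b + c = -5
  c = 1
Solving the system yields a = -3, b = -3, c = 1.
So p(x) = -3x² - 3x + 1.
Then p(-1) = 1.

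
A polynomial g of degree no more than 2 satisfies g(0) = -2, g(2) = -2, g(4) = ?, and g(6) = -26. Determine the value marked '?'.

-10

The 3 known points determine the degree-2 polynomial uniquely.
Write g(s) = as^2 + bs + c. Substituting each data point gives a linear system:
  c = -2
  4a + 2b + c = -2
  36a + 6b + c = -26
Solving the system yields a = -1, b = 2, c = -2.
So g(s) = -s² + 2s - 2.
Then g(4) = -10.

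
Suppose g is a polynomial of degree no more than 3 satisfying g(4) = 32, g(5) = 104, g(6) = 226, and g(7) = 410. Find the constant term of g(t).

4

Write g(t) = at^3 + bt^2 + ct + d. Substituting each data point gives a linear system:
  64a + 16b + 4c + d = 32
  125a + 25b + 5c + d = 104
  216a + 36b + 6c + d = 226
  343a + 49b + 7c + d = 410
Solving the system yields a = 2, b = -5, c = -5, d = 4.
So g(t) = 2t^3 - 5t^2 - 5t + 4.
The constant term is 4.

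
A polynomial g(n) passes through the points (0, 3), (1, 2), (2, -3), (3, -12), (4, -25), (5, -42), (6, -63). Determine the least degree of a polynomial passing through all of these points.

Forward differences of the values at n = 0, 1, 2, 3, 4, 5, 6:
  g  : 3  2  -3  -12  -25  -42  -63
  Δ  : -1  -5  -9  -13  -17  -21
  Δ^2: -4  -4  -4  -4  -4
  Δ^3: 0  0  0  0
  Δ^4: 0  0  0
  Δ^5: 0  0
  Δ^6: 0
The second differences are constant (-4) and nonzero, while all higher differences vanish, so the minimal degree is 2.

2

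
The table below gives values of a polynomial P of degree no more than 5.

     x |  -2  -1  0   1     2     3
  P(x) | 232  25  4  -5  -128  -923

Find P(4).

-3860

Forward differences of the values at x = -2, -1, 0, 1, 2, 3:
  P  : 232  25  4  -5  -128  -923
  Δ  : -207  -21  -9  -123  -795
  Δ^2: 186  12  -114  -672
  Δ^3: -174  -126  -558
  Δ^4: 48  -432
  Δ^5: -480
The fifth differences are constant, confirming degree 5.
Interpolating (Newton forward form) and evaluating at x = 4 gives P(4) = -3860.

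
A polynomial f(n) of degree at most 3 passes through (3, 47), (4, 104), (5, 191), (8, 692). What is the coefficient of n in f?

Write f(n) = an^3 + bn^2 + cn + d. Substituting each data point gives a linear system:
  27a + 9b + 3c + d = 47
  64a + 16b + 4c + d = 104
  125a + 25b + 5c + d = 191
  512a + 64b + 8c + d = 692
Solving the system yields a = 1, b = 3, c = -1, d = -4.
So f(n) = n³ + 3n² - n - 4.
The coefficient of n is -1.

-1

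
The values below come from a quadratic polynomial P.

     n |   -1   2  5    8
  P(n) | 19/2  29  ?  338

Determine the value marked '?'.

277/2

On equispaced nodes a degree-2 polynomial has vanishing third forward difference, so
  - P(-1) + 3·P(2) - 3·P(5) + P(8) = 0.
Substituting the known values and solving for P(5):
  -3·P(5) = -831/2
  P(5) = 277/2.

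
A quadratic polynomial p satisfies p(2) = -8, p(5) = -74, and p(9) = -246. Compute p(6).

Using the Lagrange interpolation formula with nodes 2, 5, 9:
  L_0(s) = (s - 5)(s - 9) / 21
  L_1(s) = (s - 2)(s - 9) / -12
  L_2(s) = (s - 2)(s - 5) / 28
Then p(s) = -8·L_0(s) - 74·L_1(s) - 246·L_2(s).
Expanding and collecting terms gives p(s) = -3s^2 - s + 6.
Evaluating at s = 6: p(6) = -108.

-108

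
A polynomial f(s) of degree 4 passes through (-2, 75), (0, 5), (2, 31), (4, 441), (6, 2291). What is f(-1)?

Write f(s) = as^4 + bs^3 + cs^2 + ds + e. Substituting each data point gives a linear system:
  16a - 8b + 4c - 2d + e = 75
  e = 5
  16a + 8b + 4c + 2d + e = 31
  256a + 64b + 16c + 4d + e = 441
  1296a + 216b + 36c + 6d + e = 2291
Solving the system yields a = 2, b = -2, c = 4, d = -3, e = 5.
So f(s) = 2s^4 - 2s^3 + 4s^2 - 3s + 5.
Then f(-1) = 16.

16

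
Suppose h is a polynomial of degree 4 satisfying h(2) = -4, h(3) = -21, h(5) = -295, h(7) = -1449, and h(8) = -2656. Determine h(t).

Write h(t) = at^4 + bt^3 + ct^2 + dt + e. Substituting each data point gives a linear system:
  16a + 8b + 4c + 2d + e = -4
  81a + 27b + 9c + 3d + e = -21
  625a + 125b + 25c + 5d + e = -295
  2401a + 343b + 49c + 7d + e = -1449
  4096a + 512b + 64c + 8d + e = -2656
Solving the system yields a = -1, b = 3, c = -1, d = -4, e = 0.
So h(t) = -t^4 + 3t^3 - t^2 - 4t.
Check: h(3) = -21. ✓

h(t) = -t^4 + 3t^3 - t^2 - 4t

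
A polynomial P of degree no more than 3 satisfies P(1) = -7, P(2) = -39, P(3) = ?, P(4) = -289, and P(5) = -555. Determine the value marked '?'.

The 4 known points determine the degree-3 polynomial uniquely.
Write P(n) = an^3 + bn^2 + cn + d. Substituting each data point gives a linear system:
  a + b + c + d = -7
  8a + 4b + 2c + d = -39
  64a + 16b + 4c + d = -289
  125a + 25b + 5c + d = -555
Solving the system yields a = -4, b = -3, c = 5, d = -5.
So P(n) = -4n^3 - 3n^2 + 5n - 5.
Then P(3) = -125.

-125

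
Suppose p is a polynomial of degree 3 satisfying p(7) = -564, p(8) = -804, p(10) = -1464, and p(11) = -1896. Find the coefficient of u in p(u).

Write p(u) = au^3 + bu^2 + cu + d. Substituting each data point gives a linear system:
  343a + 49b + 7c + d = -564
  512a + 64b + 8c + d = -804
  1000a + 100b + 10c + d = -1464
  1331a + 121b + 11c + d = -1896
Solving the system yields a = -1, b = -5, c = 4, d = -4.
So p(u) = -u^3 - 5u^2 + 4u - 4.
The coefficient of u is 4.

4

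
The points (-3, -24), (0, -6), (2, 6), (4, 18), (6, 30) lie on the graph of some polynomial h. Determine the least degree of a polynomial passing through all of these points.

1

Divided differences on the nodes -3, 0, 2, 4, 6:
  order 0: -24  -6  6  18  30
  order 1: 6  6  6  6
  order 2: 0  0  0
  order 3: 0  0
  order 4: 0
The order-1 divided differences are all 6 (nonzero) and every higher order vanishes, so the data lies on a polynomial of degree exactly 1.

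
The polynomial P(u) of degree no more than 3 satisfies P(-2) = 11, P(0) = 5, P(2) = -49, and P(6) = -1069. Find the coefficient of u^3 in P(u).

Write P(u) = au^3 + bu^2 + cu + d. Substituting each data point gives a linear system:
  -8a + 4b - 2c + d = 11
  d = 5
  8a + 4b + 2c + d = -49
  216a + 36b + 6c + d = -1069
Solving the system yields a = -4, b = -6, c = 1, d = 5.
So P(u) = -4u^3 - 6u^2 + u + 5.
The leading coefficient is -4.

-4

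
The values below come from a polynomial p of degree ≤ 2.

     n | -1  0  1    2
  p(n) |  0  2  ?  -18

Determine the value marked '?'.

The 3 known points determine the degree-2 polynomial uniquely.
Write p(n) = an^2 + bn + c. Substituting each data point gives a linear system:
  a - b + c = 0
  c = 2
  4a + 2b + c = -18
Solving the system yields a = -4, b = -2, c = 2.
So p(n) = -4n² - 2n + 2.
Then p(1) = -4.

-4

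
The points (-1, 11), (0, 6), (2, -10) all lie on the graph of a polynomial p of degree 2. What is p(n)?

p(n) = -n^2 - 6n + 6

Write p(n) = an^2 + bn + c. Substituting each data point gives a linear system:
  a - b + c = 11
  c = 6
  4a + 2b + c = -10
Solving the system yields a = -1, b = -6, c = 6.
So p(n) = -n^2 - 6n + 6.
Check: p(-1) = 11. ✓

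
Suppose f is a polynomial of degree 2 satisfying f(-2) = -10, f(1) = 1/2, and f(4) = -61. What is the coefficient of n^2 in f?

-4

Write f(n) = an^2 + bn + c. Substituting each data point gives a linear system:
  4a - 2b + c = -10
  a + b + c = 1/2
  16a + 4b + c = -61
Solving the system yields a = -4, b = -1/2, c = 5.
So f(n) = -4n^2 - (1/2)n + 5.
The leading coefficient is -4.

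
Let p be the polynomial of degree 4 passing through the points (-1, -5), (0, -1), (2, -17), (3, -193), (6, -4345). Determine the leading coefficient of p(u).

-4

Write p(u) = au^4 + bu^3 + cu^2 + du + e. Substituting each data point gives a linear system:
  a - b + c - d + e = -5
  e = -1
  16a + 8b + 4c + 2d + e = -17
  81a + 27b + 9c + 3d + e = -193
  1296a + 216b + 36c + 6d + e = -4345
Solving the system yields a = -4, b = 3, c = 5, d = 2, e = -1.
So p(u) = -4u^4 + 3u^3 + 5u^2 + 2u - 1.
The leading coefficient is -4.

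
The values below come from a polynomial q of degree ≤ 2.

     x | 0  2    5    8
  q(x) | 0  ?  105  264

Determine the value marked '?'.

The 3 known points determine the degree-2 polynomial uniquely.
Write q(x) = ax^2 + bx + c. Substituting each data point gives a linear system:
  c = 0
  25a + 5b + c = 105
  64a + 8b + c = 264
Solving the system yields a = 4, b = 1, c = 0.
So q(x) = 4x^2 + x.
Then q(2) = 18.

18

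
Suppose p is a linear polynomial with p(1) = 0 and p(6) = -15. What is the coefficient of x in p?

Write p(x) = ax + b. Substituting each data point gives a linear system:
  a + b = 0
  6a + b = -15
Solving the system yields a = -3, b = 3.
So p(x) = -3x + 3.
The leading coefficient is -3.

-3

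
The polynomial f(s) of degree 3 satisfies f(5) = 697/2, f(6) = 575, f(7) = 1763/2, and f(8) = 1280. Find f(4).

Write f(s) = as^3 + bs^2 + cs + d. Substituting each data point gives a linear system:
  125a + 25b + 5c + d = 697/2
  216a + 36b + 6c + d = 575
  343a + 49b + 7c + d = 1763/2
  512a + 64b + 8c + d = 1280
Solving the system yields a = 2, b = 4, c = 1/2, d = -4.
So f(s) = 2s³ + 4s² + (1/2)s - 4.
Then f(4) = 190.

190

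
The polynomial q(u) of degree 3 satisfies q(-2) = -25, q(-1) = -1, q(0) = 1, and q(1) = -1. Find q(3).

Forward differences of the values at u = -2, -1, 0, 1:
  q  : -25  -1  1  -1
  Δ  : 24  2  -2
  Δ^2: -22  -4
  Δ^3: 18
The third differences are constant, confirming degree 3.
Interpolating (Newton forward form) and evaluating at u = 3 gives q(3) = 55.

55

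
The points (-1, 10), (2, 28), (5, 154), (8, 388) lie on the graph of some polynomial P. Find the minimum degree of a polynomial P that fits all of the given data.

Forward differences of the values at n = -1, 2, 5, 8:
  P  : 10  28  154  388
  Δ  : 18  126  234
  Δ^2: 108  108
  Δ^3: 0
The second differences are constant (108) and nonzero, while all higher differences vanish, so the minimal degree is 2.

2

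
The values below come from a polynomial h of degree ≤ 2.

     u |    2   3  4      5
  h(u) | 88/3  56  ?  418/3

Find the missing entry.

On equispaced nodes a degree-2 polynomial has vanishing third forward difference, so
  - h(2) + 3·h(3) - 3·h(4) + h(5) = 0.
Substituting the known values and solving for h(4):
  -3·h(4) = -278
  h(4) = 278/3.

278/3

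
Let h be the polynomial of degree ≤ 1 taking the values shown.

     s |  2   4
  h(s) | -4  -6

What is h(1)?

-3

Write h(s) = as + b. Substituting each data point gives a linear system:
  2a + b = -4
  4a + b = -6
Solving the system yields a = -1, b = -2.
So h(s) = -s - 2.
Then h(1) = -3.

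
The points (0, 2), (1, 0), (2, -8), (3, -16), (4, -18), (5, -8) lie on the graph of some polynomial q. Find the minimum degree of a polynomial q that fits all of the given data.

Forward differences of the values at x = 0, 1, 2, 3, 4, 5:
  q  : 2  0  -8  -16  -18  -8
  Δ  : -2  -8  -8  -2  10
  Δ^2: -6  0  6  12
  Δ^3: 6  6  6
  Δ^4: 0  0
  Δ^5: 0
The third differences are constant (6) and nonzero, while all higher differences vanish, so the minimal degree is 3.

3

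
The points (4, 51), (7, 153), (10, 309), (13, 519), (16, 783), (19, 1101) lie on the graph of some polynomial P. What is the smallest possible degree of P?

Forward differences of the values at u = 4, 7, 10, 13, 16, 19:
  P  : 51  153  309  519  783  1101
  Δ  : 102  156  210  264  318
  Δ^2: 54  54  54  54
  Δ^3: 0  0  0
  Δ^4: 0  0
  Δ^5: 0
The second differences are constant (54) and nonzero, while all higher differences vanish, so the minimal degree is 2.

2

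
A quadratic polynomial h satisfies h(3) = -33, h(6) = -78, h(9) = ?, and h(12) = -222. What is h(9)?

-141

On equispaced nodes a degree-2 polynomial has vanishing third forward difference, so
  - h(3) + 3·h(6) - 3·h(9) + h(12) = 0.
Substituting the known values and solving for h(9):
  -3·h(9) = 423
  h(9) = -141.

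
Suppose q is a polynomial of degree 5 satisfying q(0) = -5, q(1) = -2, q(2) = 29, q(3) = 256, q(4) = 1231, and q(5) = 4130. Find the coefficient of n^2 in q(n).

6

Write q(n) = an^5 + bn^4 + cn^3 + dn^2 + en + k. Substituting each data point gives a linear system:
  k = -5
  a + b + c + d + e + k = -2
  32a + 16b + 8c + 4d + 2e + k = 29
  243a + 81b + 27c + 9d + 3e + k = 256
  1024a + 256b + 64c + 16d + 4e + k = 1231
  3125a + 625b + 125c + 25d + 5e + k = 4130
Solving the system yields a = 2, b = -4, c = 2, d = 6, e = -3, k = -5.
So q(n) = 2n^5 - 4n^4 + 2n^3 + 6n^2 - 3n - 5.
The coefficient of n^2 is 6.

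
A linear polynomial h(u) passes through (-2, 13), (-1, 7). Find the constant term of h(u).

Write h(u) = au + b. Substituting each data point gives a linear system:
  -2a + b = 13
  -a + b = 7
Solving the system yields a = -6, b = 1.
So h(u) = -6u + 1.
The constant term is 1.

1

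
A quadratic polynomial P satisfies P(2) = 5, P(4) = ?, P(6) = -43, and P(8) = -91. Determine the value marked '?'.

The 3 known points determine the degree-2 polynomial uniquely.
Write P(n) = an^2 + bn + c. Substituting each data point gives a linear system:
  4a + 2b + c = 5
  36a + 6b + c = -43
  64a + 8b + c = -91
Solving the system yields a = -2, b = 4, c = 5.
So P(n) = -2n^2 + 4n + 5.
Then P(4) = -11.

-11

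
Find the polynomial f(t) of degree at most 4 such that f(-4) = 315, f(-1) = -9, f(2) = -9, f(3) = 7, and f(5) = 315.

Write f(t) = at^4 + bt^3 + ct^2 + dt + e. Substituting each data point gives a linear system:
  256a - 64b + 16c - 4d + e = 315
  a - b + c - d + e = -9
  16a + 8b + 4c + 2d + e = -9
  81a + 27b + 9c + 3d + e = 7
  625a + 125b + 25c + 5d + e = 315
Solving the system yields a = 1, b = -2, c = -3, d = 4, e = -5.
So f(t) = t^4 - 2t^3 - 3t^2 + 4t - 5.
Check: f(3) = 7. ✓

f(t) = t^4 - 2t^3 - 3t^2 + 4t - 5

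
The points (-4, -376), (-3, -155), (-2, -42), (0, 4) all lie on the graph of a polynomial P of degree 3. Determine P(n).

P(n) = 6n^3 - n + 4

Write P(n) = an^3 + bn^2 + cn + d. Substituting each data point gives a linear system:
  -64a + 16b - 4c + d = -376
  -27a + 9b - 3c + d = -155
  -8a + 4b - 2c + d = -42
  d = 4
Solving the system yields a = 6, b = 0, c = -1, d = 4.
So P(n) = 6n^3 - n + 4.
Check: P(-2) = -42. ✓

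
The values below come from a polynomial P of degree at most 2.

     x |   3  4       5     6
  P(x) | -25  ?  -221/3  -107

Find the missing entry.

On equispaced nodes a degree-2 polynomial has vanishing third forward difference, so
  - P(3) + 3·P(4) - 3·P(5) + P(6) = 0.
Substituting the known values and solving for P(4):
  3·P(4) = -139
  P(4) = -139/3.

-139/3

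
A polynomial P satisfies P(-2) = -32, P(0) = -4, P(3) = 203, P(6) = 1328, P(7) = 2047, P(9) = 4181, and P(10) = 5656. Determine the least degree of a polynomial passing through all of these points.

Divided differences on the nodes -2, 0, 3, 6, 7, 9, 10:
  order 0: -32  -4  203  1328  2047  4181  5656
  order 1: 14  69  375  719  1067  1475
  order 2: 11  51  86  116  136
  order 3: 5  5  5  5
  order 4: 0  0  0
  order 5: 0  0
  order 6: 0
The order-3 divided differences are all 5 (nonzero) and every higher order vanishes, so the data lies on a polynomial of degree exactly 3.

3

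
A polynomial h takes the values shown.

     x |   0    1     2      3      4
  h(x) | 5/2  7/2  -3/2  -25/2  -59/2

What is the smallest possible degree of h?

Forward differences of the values at x = 0, 1, 2, 3, 4:
  h  : 5/2  7/2  -3/2  -25/2  -59/2
  Δ  : 1  -5  -11  -17
  Δ^2: -6  -6  -6
  Δ^3: 0  0
  Δ^4: 0
The second differences are constant (-6) and nonzero, while all higher differences vanish, so the minimal degree is 2.

2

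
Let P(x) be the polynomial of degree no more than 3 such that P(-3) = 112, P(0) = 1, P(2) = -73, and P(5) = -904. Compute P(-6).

1087

Write P(x) = ax^3 + bx^2 + cx + d. Substituting each data point gives a linear system:
  -27a + 9b - 3c + d = 112
  d = 1
  8a + 4b + 2c + d = -73
  125a + 25b + 5c + d = -904
Solving the system yields a = -6, b = -6, c = -1, d = 1.
So P(x) = -6x^3 - 6x^2 - x + 1.
Then P(-6) = 1087.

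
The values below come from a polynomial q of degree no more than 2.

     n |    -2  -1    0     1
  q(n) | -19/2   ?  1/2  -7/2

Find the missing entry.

-3/2

The 3 known points determine the degree-2 polynomial uniquely.
Write q(n) = an^2 + bn + c. Substituting each data point gives a linear system:
  4a - 2b + c = -19/2
  c = 1/2
  a + b + c = -7/2
Solving the system yields a = -3, b = -1, c = 1/2.
So q(n) = -3n^2 - n + 1/2.
Then q(-1) = -3/2.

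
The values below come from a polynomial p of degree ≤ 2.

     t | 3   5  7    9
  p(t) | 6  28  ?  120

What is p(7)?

66

The 3 known points determine the degree-2 polynomial uniquely.
Write p(t) = at^2 + bt + c. Substituting each data point gives a linear system:
  9a + 3b + c = 6
  25a + 5b + c = 28
  81a + 9b + c = 120
Solving the system yields a = 2, b = -5, c = 3.
So p(t) = 2t² - 5t + 3.
Then p(7) = 66.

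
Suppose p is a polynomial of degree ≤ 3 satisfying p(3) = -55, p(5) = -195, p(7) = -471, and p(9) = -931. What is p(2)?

-21

Forward differences of the values at u = 3, 5, 7, 9:
  p  : -55  -195  -471  -931
  Δ  : -140  -276  -460
  Δ^2: -136  -184
  Δ^3: -48
The third differences are constant, confirming degree 3.
Interpolating (Newton forward form) and evaluating at u = 2 gives p(2) = -21.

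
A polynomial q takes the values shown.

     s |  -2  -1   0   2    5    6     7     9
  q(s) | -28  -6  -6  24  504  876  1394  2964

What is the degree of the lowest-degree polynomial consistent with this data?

Divided differences on the nodes -2, -1, 0, 2, 5, 6, 7, 9:
  order 0: -28  -6  -6  24  504  876  1394  2964
  order 1: 22  0  15  160  372  518  785
  order 2: -11  5  29  53  73  89
  order 3: 4  4  4  4  4
  order 4: 0  0  0  0
  order 5: 0  0  0
  order 6: 0  0
  order 7: 0
The order-3 divided differences are all 4 (nonzero) and every higher order vanishes, so the data lies on a polynomial of degree exactly 3.

3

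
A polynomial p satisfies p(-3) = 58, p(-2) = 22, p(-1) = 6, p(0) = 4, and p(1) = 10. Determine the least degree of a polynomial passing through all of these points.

3

Forward differences of the values at t = -3, -2, -1, 0, 1:
  p  : 58  22  6  4  10
  Δ  : -36  -16  -2  6
  Δ^2: 20  14  8
  Δ^3: -6  -6
  Δ^4: 0
The third differences are constant (-6) and nonzero, while all higher differences vanish, so the minimal degree is 3.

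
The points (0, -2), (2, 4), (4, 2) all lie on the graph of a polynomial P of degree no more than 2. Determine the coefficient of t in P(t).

Write P(t) = at^2 + bt + c. Substituting each data point gives a linear system:
  c = -2
  4a + 2b + c = 4
  16a + 4b + c = 2
Solving the system yields a = -1, b = 5, c = -2.
So P(t) = -t^2 + 5t - 2.
The coefficient of t is 5.

5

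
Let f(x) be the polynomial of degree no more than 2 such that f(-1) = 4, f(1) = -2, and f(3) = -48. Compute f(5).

-134

Using the Lagrange interpolation formula with nodes -1, 1, 3:
  L_0(x) = (x - 1)(x - 3) / 8
  L_1(x) = (x + 1)(x - 3) / -4
  L_2(x) = (x + 1)(x - 1) / 8
Then f(x) = 4·L_0(x) - 2·L_1(x) - 48·L_2(x).
Expanding and collecting terms gives f(x) = -5x^2 - 3x + 6.
Evaluating at x = 5: f(5) = -134.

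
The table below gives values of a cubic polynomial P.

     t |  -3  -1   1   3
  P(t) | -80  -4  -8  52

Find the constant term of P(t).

-5

Write P(t) = at^3 + bt^2 + ct + d. Substituting each data point gives a linear system:
  -27a + 9b - 3c + d = -80
  -a + b - c + d = -4
  a + b + c + d = -8
  27a + 9b + 3c + d = 52
Solving the system yields a = 3, b = -1, c = -5, d = -5.
So P(t) = 3t³ - t² - 5t - 5.
The constant term is -5.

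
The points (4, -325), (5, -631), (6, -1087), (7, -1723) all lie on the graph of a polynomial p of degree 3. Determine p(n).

p(n) = -5n^3 - n - 1

Using the Lagrange interpolation formula with nodes 4, 5, 6, 7:
  L_0(n) = (n - 5)(n - 6)(n - 7) / -6
  L_1(n) = (n - 4)(n - 6)(n - 7) / 2
  L_2(n) = (n - 4)(n - 5)(n - 7) / -2
  L_3(n) = (n - 4)(n - 5)(n - 6) / 6
Then p(n) = -325·L_0(n) - 631·L_1(n) - 1087·L_2(n) - 1723·L_3(n).
Expanding and collecting terms gives p(n) = -5n^3 - n - 1.
Check: p(5) = -631. ✓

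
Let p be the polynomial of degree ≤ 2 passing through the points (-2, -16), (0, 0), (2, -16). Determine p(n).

p(n) = -4n^2

Write p(n) = an^2 + bn + c. Substituting each data point gives a linear system:
  4a - 2b + c = -16
  c = 0
  4a + 2b + c = -16
Solving the system yields a = -4, b = 0, c = 0.
So p(n) = -4n^2.
Check: p(2) = -16. ✓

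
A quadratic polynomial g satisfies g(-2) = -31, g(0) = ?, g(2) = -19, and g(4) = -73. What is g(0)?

-5

The 3 known points determine the degree-2 polynomial uniquely.
Write g(s) = as^2 + bs + c. Substituting each data point gives a linear system:
  4a - 2b + c = -31
  4a + 2b + c = -19
  16a + 4b + c = -73
Solving the system yields a = -5, b = 3, c = -5.
So g(s) = -5s² + 3s - 5.
Then g(0) = -5.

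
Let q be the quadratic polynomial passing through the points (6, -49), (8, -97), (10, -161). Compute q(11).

-199

Using the Lagrange interpolation formula with nodes 6, 8, 10:
  L_0(x) = (x - 8)(x - 10) / 8
  L_1(x) = (x - 6)(x - 10) / -4
  L_2(x) = (x - 6)(x - 8) / 8
Then q(x) = -49·L_0(x) - 97·L_1(x) - 161·L_2(x).
Expanding and collecting terms gives q(x) = -2x² + 4x - 1.
Evaluating at x = 11: q(11) = -199.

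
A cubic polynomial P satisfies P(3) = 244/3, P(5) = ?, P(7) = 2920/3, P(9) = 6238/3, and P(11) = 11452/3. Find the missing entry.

The 4 known points determine the degree-3 polynomial uniquely.
Write P(u) = au^3 + bu^2 + cu + d. Substituting each data point gives a linear system:
  27a + 9b + 3c + d = 244/3
  343a + 49b + 7c + d = 2920/3
  729a + 81b + 9c + d = 6238/3
  1331a + 121b + 11c + d = 11452/3
Solving the system yields a = 3, b = -2, c = 6, d = 1/3.
So P(u) = 3u³ - 2u² + 6u + 1/3.
Then P(5) = 1066/3.

1066/3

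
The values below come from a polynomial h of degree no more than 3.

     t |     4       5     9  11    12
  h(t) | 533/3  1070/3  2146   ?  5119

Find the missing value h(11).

The 4 known points determine the degree-3 polynomial uniquely.
Write h(t) = at^3 + bt^2 + ct + d. Substituting each data point gives a linear system:
  64a + 16b + 4c + d = 533/3
  125a + 25b + 5c + d = 1070/3
  729a + 81b + 9c + d = 2146
  1728a + 144b + 12c + d = 5119
Solving the system yields a = 3, b = -1/3, c = -1, d = -5.
So h(t) = 3t^3 - (1/3)t^2 - t - 5.
Then h(11) = 11810/3.

11810/3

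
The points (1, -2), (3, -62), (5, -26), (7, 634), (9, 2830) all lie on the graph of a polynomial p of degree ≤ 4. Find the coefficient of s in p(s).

Write p(s) = as^4 + bs^3 + cs^2 + ds + e. Substituting each data point gives a linear system:
  a + b + c + d + e = -2
  81a + 27b + 9c + 3d + e = -62
  625a + 125b + 25c + 5d + e = -26
  2401a + 343b + 49c + 7d + e = 634
  6561a + 729b + 81c + 9d + e = 2830
Solving the system yields a = 1, b = -5, c = -1, d = -1, e = 4.
So p(s) = s^4 - 5s^3 - s^2 - s + 4.
The coefficient of s is -1.

-1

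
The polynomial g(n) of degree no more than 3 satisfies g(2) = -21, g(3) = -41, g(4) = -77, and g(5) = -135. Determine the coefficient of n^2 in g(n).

Write g(n) = an^3 + bn^2 + cn + d. Substituting each data point gives a linear system:
  8a + 4b + 2c + d = -21
  27a + 9b + 3c + d = -41
  64a + 16b + 4c + d = -77
  125a + 25b + 5c + d = -135
Solving the system yields a = -1, b = 1, c = -6, d = -5.
So g(n) = -n³ + n² - 6n - 5.
The coefficient of n^2 is 1.

1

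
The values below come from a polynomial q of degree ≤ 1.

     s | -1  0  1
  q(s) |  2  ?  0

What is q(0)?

1

The 2 known points determine the degree-1 polynomial uniquely.
Write q(s) = as + b. Substituting each data point gives a linear system:
  -a + b = 2
  a + b = 0
Solving the system yields a = -1, b = 1.
So q(s) = -s + 1.
Then q(0) = 1.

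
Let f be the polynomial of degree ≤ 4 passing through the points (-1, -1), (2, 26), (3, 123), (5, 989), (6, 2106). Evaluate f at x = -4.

746

Write f(x) = ax^4 + bx^3 + cx^2 + dx + e. Substituting each data point gives a linear system:
  a - b + c - d + e = -1
  16a + 8b + 4c + 2d + e = 26
  81a + 27b + 9c + 3d + e = 123
  625a + 125b + 25c + 5d + e = 989
  1296a + 216b + 36c + 6d + e = 2106
Solving the system yields a = 2, b = -3, c = 4, d = 4, e = -6.
So f(x) = 2x^4 - 3x^3 + 4x^2 + 4x - 6.
Then f(-4) = 746.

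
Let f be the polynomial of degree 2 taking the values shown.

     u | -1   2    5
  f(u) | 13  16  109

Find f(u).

Write f(u) = au^2 + bu + c. Substituting each data point gives a linear system:
  a - b + c = 13
  4a + 2b + c = 16
  25a + 5b + c = 109
Solving the system yields a = 5, b = -4, c = 4.
So f(u) = 5u^2 - 4u + 4.
Check: f(5) = 109. ✓

f(u) = 5u^2 - 4u + 4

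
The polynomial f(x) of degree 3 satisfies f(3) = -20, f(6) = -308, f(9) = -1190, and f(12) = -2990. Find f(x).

Using the Lagrange interpolation formula with nodes 3, 6, 9, 12:
  L_0(x) = (x - 6)(x - 9)(x - 12) / -162
  L_1(x) = (x - 3)(x - 9)(x - 12) / 54
  L_2(x) = (x - 3)(x - 6)(x - 12) / -54
  L_3(x) = (x - 3)(x - 6)(x - 9) / 162
Then f(x) = -20·L_0(x) - 308·L_1(x) - 1190·L_2(x) - 2990·L_3(x).
Expanding and collecting terms gives f(x) = -2x^3 + 3x^2 + 3x - 2.
Check: f(6) = -308. ✓

f(x) = -2x^3 + 3x^2 + 3x - 2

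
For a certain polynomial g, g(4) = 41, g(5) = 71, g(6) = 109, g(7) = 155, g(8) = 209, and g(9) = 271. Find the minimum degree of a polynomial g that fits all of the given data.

Forward differences of the values at n = 4, 5, 6, 7, 8, 9:
  g  : 41  71  109  155  209  271
  Δ  : 30  38  46  54  62
  Δ^2: 8  8  8  8
  Δ^3: 0  0  0
  Δ^4: 0  0
  Δ^5: 0
The second differences are constant (8) and nonzero, while all higher differences vanish, so the minimal degree is 2.

2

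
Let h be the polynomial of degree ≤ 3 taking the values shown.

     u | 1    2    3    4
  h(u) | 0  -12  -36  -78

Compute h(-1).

Using the Lagrange interpolation formula with nodes 1, 2, 3, 4:
  L_0(u) = (u - 2)(u - 3)(u - 4) / -6
  L_1(u) = (u - 1)(u - 3)(u - 4) / 2
  L_2(u) = (u - 1)(u - 2)(u - 4) / -2
  L_3(u) = (u - 1)(u - 2)(u - 3) / 6
Then h(u) = 0·L_0(u) - 12·L_1(u) - 36·L_2(u) - 78·L_3(u).
Expanding and collecting terms gives h(u) = -u^3 - 5u + 6.
Evaluating at u = -1: h(-1) = 12.

12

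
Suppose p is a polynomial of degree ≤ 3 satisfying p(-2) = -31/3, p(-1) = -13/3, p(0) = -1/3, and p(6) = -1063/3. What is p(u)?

Write p(u) = au^3 + bu^2 + cu + d. Substituting each data point gives a linear system:
  -8a + 4b - 2c + d = -31/3
  -a + b - c + d = -13/3
  d = -1/3
  216a + 36b + 6c + d = -1063/3
Solving the system yields a = -1, b = -4, c = 1, d = -1/3.
So p(u) = -u^3 - 4u^2 + u - 1/3.
Check: p(6) = -1063/3. ✓

p(u) = -u^3 - 4u^2 + u - 1/3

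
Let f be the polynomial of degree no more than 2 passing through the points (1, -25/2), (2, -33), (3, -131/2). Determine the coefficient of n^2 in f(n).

-6

Write f(n) = an^2 + bn + c. Substituting each data point gives a linear system:
  a + b + c = -25/2
  4a + 2b + c = -33
  9a + 3b + c = -131/2
Solving the system yields a = -6, b = -5/2, c = -4.
So f(n) = -6n² - (5/2)n - 4.
The leading coefficient is -6.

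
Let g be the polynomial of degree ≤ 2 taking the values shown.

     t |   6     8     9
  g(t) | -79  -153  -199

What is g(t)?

g(t) = -3t^2 + 5t - 1

Write g(t) = at^2 + bt + c. Substituting each data point gives a linear system:
  36a + 6b + c = -79
  64a + 8b + c = -153
  81a + 9b + c = -199
Solving the system yields a = -3, b = 5, c = -1.
So g(t) = -3t^2 + 5t - 1.
Check: g(6) = -79. ✓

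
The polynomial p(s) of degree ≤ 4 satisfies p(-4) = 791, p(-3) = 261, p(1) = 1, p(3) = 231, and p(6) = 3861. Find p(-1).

Using the Lagrange interpolation formula with nodes -4, -3, 1, 3, 6:
  L_0(s) = (s + 3)(s - 1)(s - 3)(s - 6) / 350
  L_1(s) = (s + 4)(s - 1)(s - 3)(s - 6) / -216
  L_2(s) = (s + 4)(s + 3)(s - 3)(s - 6) / 200
  L_3(s) = (s + 4)(s + 3)(s - 1)(s - 6) / -252
  L_4(s) = (s + 4)(s + 3)(s - 1)(s - 3) / 1350
Then p(s) = 791·L_0(s) + 261·L_1(s) + 1·L_2(s) + 231·L_3(s) + 3861·L_4(s).
Expanding and collecting terms gives p(s) = 3s^4 - 5s + 3.
Evaluating at s = -1: p(-1) = 11.

11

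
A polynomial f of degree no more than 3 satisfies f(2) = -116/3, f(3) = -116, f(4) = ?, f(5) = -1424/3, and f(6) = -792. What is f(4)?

On equispaced nodes a degree-3 polynomial has vanishing fourth forward difference, so
  f(2) - 4·f(3) + 6·f(4) - 4·f(5) + f(6) = 0.
Substituting the known values and solving for f(4):
  6·f(4) = -1532
  f(4) = -766/3.

-766/3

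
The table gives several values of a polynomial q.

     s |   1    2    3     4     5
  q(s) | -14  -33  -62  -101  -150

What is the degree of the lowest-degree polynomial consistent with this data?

2

Forward differences of the values at s = 1, 2, 3, 4, 5:
  q  : -14  -33  -62  -101  -150
  Δ  : -19  -29  -39  -49
  Δ^2: -10  -10  -10
  Δ^3: 0  0
  Δ^4: 0
The second differences are constant (-10) and nonzero, while all higher differences vanish, so the minimal degree is 2.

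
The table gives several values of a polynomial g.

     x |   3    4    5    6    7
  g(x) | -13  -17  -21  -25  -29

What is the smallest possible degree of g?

Forward differences of the values at x = 3, 4, 5, 6, 7:
  g  : -13  -17  -21  -25  -29
  Δ  : -4  -4  -4  -4
  Δ^2: 0  0  0
  Δ^3: 0  0
  Δ^4: 0
The first differences are constant (-4) and nonzero, while all higher differences vanish, so the minimal degree is 1.

1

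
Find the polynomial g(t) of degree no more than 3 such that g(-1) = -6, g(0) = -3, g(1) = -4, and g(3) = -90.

g(t) = -3t^3 - 2t^2 + 4t - 3

Using the Lagrange interpolation formula with nodes -1, 0, 1, 3:
  L_0(t) = t(t - 1)(t - 3) / -8
  L_1(t) = (t + 1)(t - 1)(t - 3) / 3
  L_2(t) = (t + 1)t(t - 3) / -4
  L_3(t) = (t + 1)t(t - 1) / 24
Then g(t) = -6·L_0(t) - 3·L_1(t) - 4·L_2(t) - 90·L_3(t).
Expanding and collecting terms gives g(t) = -3t^3 - 2t^2 + 4t - 3.
Check: g(-1) = -6. ✓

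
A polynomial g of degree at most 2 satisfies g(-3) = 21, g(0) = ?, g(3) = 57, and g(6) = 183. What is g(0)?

3

The 3 known points determine the degree-2 polynomial uniquely.
Write g(s) = as^2 + bs + c. Substituting each data point gives a linear system:
  9a - 3b + c = 21
  9a + 3b + c = 57
  36a + 6b + c = 183
Solving the system yields a = 4, b = 6, c = 3.
So g(s) = 4s² + 6s + 3.
Then g(0) = 3.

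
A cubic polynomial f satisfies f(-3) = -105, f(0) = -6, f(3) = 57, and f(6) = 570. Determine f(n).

f(n) = 3n^3 - 2n^2 - 6

Write f(n) = an^3 + bn^2 + cn + d. Substituting each data point gives a linear system:
  -27a + 9b - 3c + d = -105
  d = -6
  27a + 9b + 3c + d = 57
  216a + 36b + 6c + d = 570
Solving the system yields a = 3, b = -2, c = 0, d = -6.
So f(n) = 3n^3 - 2n^2 - 6.
Check: f(-3) = -105. ✓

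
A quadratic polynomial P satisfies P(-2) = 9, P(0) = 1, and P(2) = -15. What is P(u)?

Write P(u) = au^2 + bu + c. Substituting each data point gives a linear system:
  4a - 2b + c = 9
  c = 1
  4a + 2b + c = -15
Solving the system yields a = -1, b = -6, c = 1.
So P(u) = -u^2 - 6u + 1.
Check: P(0) = 1. ✓

P(u) = -u^2 - 6u + 1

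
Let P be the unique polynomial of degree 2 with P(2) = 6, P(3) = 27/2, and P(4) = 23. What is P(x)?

Write P(x) = ax^2 + bx + c. Substituting each data point gives a linear system:
  4a + 2b + c = 6
  9a + 3b + c = 27/2
  16a + 4b + c = 23
Solving the system yields a = 1, b = 5/2, c = -3.
So P(x) = x² + (5/2)x - 3.
Check: P(4) = 23. ✓

P(x) = x^2 + (5/2)x - 3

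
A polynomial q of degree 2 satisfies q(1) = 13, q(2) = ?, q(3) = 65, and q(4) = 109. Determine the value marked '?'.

33

The 3 known points determine the degree-2 polynomial uniquely.
Write q(t) = at^2 + bt + c. Substituting each data point gives a linear system:
  a + b + c = 13
  9a + 3b + c = 65
  16a + 4b + c = 109
Solving the system yields a = 6, b = 2, c = 5.
So q(t) = 6t^2 + 2t + 5.
Then q(2) = 33.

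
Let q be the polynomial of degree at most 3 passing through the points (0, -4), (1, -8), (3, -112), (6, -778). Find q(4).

-248

Using the Lagrange interpolation formula with nodes 0, 1, 3, 6:
  L_0(n) = (n - 1)(n - 3)(n - 6) / -18
  L_1(n) = n(n - 3)(n - 6) / 10
  L_2(n) = n(n - 1)(n - 6) / -18
  L_3(n) = n(n - 1)(n - 3) / 90
Then q(n) = -4·L_0(n) - 8·L_1(n) - 112·L_2(n) - 778·L_3(n).
Expanding and collecting terms gives q(n) = -3n³ - 4n² + 3n - 4.
Evaluating at n = 4: q(4) = -248.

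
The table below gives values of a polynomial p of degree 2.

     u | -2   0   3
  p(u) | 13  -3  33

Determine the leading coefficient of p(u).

Write p(u) = au^2 + bu + c. Substituting each data point gives a linear system:
  4a - 2b + c = 13
  c = -3
  9a + 3b + c = 33
Solving the system yields a = 4, b = 0, c = -3.
So p(u) = 4u^2 - 3.
The leading coefficient is 4.

4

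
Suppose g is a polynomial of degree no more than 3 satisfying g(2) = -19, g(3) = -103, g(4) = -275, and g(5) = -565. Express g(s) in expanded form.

g(s) = -5s^3 + s^2 + 6s + 5

Using the Lagrange interpolation formula with nodes 2, 3, 4, 5:
  L_0(s) = (s - 3)(s - 4)(s - 5) / -6
  L_1(s) = (s - 2)(s - 4)(s - 5) / 2
  L_2(s) = (s - 2)(s - 3)(s - 5) / -2
  L_3(s) = (s - 2)(s - 3)(s - 4) / 6
Then g(s) = -19·L_0(s) - 103·L_1(s) - 275·L_2(s) - 565·L_3(s).
Expanding and collecting terms gives g(s) = -5s^3 + s^2 + 6s + 5.
Check: g(3) = -103. ✓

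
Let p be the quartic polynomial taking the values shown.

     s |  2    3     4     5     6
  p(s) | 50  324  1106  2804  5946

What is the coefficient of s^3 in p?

Write p(s) = as^4 + bs^3 + cs^2 + ds + e. Substituting each data point gives a linear system:
  16a + 8b + 4c + 2d + e = 50
  81a + 27b + 9c + 3d + e = 324
  256a + 64b + 16c + 4d + e = 1106
  625a + 125b + 25c + 5d + e = 2804
  1296a + 216b + 36c + 6d + e = 5946
Solving the system yields a = 5, b = -2, c = -3, d = 2, e = -6.
So p(s) = 5s^4 - 2s^3 - 3s^2 + 2s - 6.
The coefficient of s^3 is -2.

-2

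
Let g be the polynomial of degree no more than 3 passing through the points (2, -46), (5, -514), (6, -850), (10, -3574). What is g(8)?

Write g(t) = at^3 + bt^2 + ct + d. Substituting each data point gives a linear system:
  8a + 4b + 2c + d = -46
  125a + 25b + 5c + d = -514
  216a + 36b + 6c + d = -850
  1000a + 100b + 10c + d = -3574
Solving the system yields a = -3, b = -6, c = 3, d = -4.
So g(t) = -3t^3 - 6t^2 + 3t - 4.
Then g(8) = -1900.

-1900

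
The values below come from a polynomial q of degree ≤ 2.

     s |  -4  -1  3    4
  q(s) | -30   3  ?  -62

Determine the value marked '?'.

The 3 known points determine the degree-2 polynomial uniquely.
Write q(s) = as^2 + bs + c. Substituting each data point gives a linear system:
  16a - 4b + c = -30
  a - b + c = 3
  16a + 4b + c = -62
Solving the system yields a = -3, b = -4, c = 2.
So q(s) = -3s² - 4s + 2.
Then q(3) = -37.

-37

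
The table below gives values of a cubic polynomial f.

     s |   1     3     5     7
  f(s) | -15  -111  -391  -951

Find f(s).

f(s) = -2s^3 - 5s^2 - 2s - 6

Write f(s) = as^3 + bs^2 + cs + d. Substituting each data point gives a linear system:
  a + b + c + d = -15
  27a + 9b + 3c + d = -111
  125a + 25b + 5c + d = -391
  343a + 49b + 7c + d = -951
Solving the system yields a = -2, b = -5, c = -2, d = -6.
So f(s) = -2s^3 - 5s^2 - 2s - 6.
Check: f(5) = -391. ✓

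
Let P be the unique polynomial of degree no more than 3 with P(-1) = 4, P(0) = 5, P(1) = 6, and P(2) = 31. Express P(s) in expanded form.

Write P(s) = as^3 + bs^2 + cs + d. Substituting each data point gives a linear system:
  -a + b - c + d = 4
  d = 5
  a + b + c + d = 6
  8a + 4b + 2c + d = 31
Solving the system yields a = 4, b = 0, c = -3, d = 5.
So P(s) = 4s^3 - 3s + 5.
Check: P(-1) = 4. ✓

P(s) = 4s^3 - 3s + 5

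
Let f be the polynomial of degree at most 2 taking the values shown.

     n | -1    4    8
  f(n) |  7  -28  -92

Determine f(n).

Write f(n) = an^2 + bn + c. Substituting each data point gives a linear system:
  a - b + c = 7
  16a + 4b + c = -28
  64a + 8b + c = -92
Solving the system yields a = -1, b = -4, c = 4.
So f(n) = -n^2 - 4n + 4.
Check: f(8) = -92. ✓

f(n) = -n^2 - 4n + 4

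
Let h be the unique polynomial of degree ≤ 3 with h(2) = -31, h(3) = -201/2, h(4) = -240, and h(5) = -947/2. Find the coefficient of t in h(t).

3/2

Write h(t) = at^3 + bt^2 + ct + d. Substituting each data point gives a linear system:
  8a + 4b + 2c + d = -31
  27a + 9b + 3c + d = -201/2
  64a + 16b + 4c + d = -240
  125a + 25b + 5c + d = -947/2
Solving the system yields a = -4, b = 1, c = 3/2, d = -6.
So h(t) = -4t³ + t² + (3/2)t - 6.
The coefficient of t is 3/2.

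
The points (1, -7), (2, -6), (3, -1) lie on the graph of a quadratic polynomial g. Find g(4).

8

Write g(x) = ax^2 + bx + c. Substituting each data point gives a linear system:
  a + b + c = -7
  4a + 2b + c = -6
  9a + 3b + c = -1
Solving the system yields a = 2, b = -5, c = -4.
So g(x) = 2x² - 5x - 4.
Then g(4) = 8.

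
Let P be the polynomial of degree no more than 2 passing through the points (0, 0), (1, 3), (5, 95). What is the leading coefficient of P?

Write P(x) = ax^2 + bx + c. Substituting each data point gives a linear system:
  c = 0
  a + b + c = 3
  25a + 5b + c = 95
Solving the system yields a = 4, b = -1, c = 0.
So P(x) = 4x^2 - x.
The leading coefficient is 4.

4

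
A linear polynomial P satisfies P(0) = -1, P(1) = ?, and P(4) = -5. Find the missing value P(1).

The 2 known points determine the degree-1 polynomial uniquely.
Write P(x) = ax + b. Substituting each data point gives a linear system:
  b = -1
  4a + b = -5
Solving the system yields a = -1, b = -1.
So P(x) = -x - 1.
Then P(1) = -2.

-2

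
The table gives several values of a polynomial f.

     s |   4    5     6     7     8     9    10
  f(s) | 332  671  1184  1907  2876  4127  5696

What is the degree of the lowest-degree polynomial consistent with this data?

Forward differences of the values at s = 4, 5, 6, 7, 8, 9, 10:
  f  : 332  671  1184  1907  2876  4127  5696
  Δ  : 339  513  723  969  1251  1569
  Δ^2: 174  210  246  282  318
  Δ^3: 36  36  36  36
  Δ^4: 0  0  0
  Δ^5: 0  0
  Δ^6: 0
The third differences are constant (36) and nonzero, while all higher differences vanish, so the minimal degree is 3.

3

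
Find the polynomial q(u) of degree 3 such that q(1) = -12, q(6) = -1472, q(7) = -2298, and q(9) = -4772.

Write q(u) = au^3 + bu^2 + cu + d. Substituting each data point gives a linear system:
  a + b + c + d = -12
  216a + 36b + 6c + d = -1472
  343a + 49b + 7c + d = -2298
  729a + 81b + 9c + d = -4772
Solving the system yields a = -6, b = -5, c = 1, d = -2.
So q(u) = -6u^3 - 5u^2 + u - 2.
Check: q(1) = -12. ✓

q(u) = -6u^3 - 5u^2 + u - 2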